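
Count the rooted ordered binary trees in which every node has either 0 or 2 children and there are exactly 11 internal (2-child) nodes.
C_11 = 58786

These full binary trees are counted by the Catalan number C_n = (1/(n + 1)) · C(2n, n). For n = 11: C_11 = (1/12) · C(22, 11) = 705432/12 = 58786.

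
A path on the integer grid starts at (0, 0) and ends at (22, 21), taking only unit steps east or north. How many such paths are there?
Number of paths = 1052049481860

A monotone lattice path from (0, 0) to (22, 21) consists of 22 east steps and 21 north steps in some order, so it is determined by which 22 of the 43 steps are east. The count is C(43, 22) = 1052049481860.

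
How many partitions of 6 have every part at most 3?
p(6, parts ≤ 3) = 7

Partitions of 6 with all parts ≤ 3: 3+3, 3+2+1, 3+1+1+1, 2+2+2, 2+2+1+1, 2+1+1+1+1, 1+1+1+1+1+1. Count = 7.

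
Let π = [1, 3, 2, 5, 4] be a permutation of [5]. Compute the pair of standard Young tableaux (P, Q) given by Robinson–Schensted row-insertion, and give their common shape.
P = [1, 2, 4] / [3, 5];  Q = [1, 2, 4] / [3, 5];  common shape = (3, 2)

Row-insert the values π_1, π_2, … into P one at a time, bumping the leftmost entry strictly greater than the inserted value down to the next row. The recording tableau Q records, in position (i, j), the step at which that cell was added to P.
  Insert 1 (step 1): P = [1];  Q = [1]
  Insert 3 (step 2): P = [1, 3];  Q = [1, 2]
  Insert 2 (step 3): P = [1, 2] / [3];  Q = [1, 2] / [3]
  Insert 5 (step 4): P = [1, 2, 5] / [3];  Q = [1, 2, 4] / [3]
  Insert 4 (step 5): P = [1, 2, 4] / [3, 5];  Q = [1, 2, 4] / [3, 5]
Final shape: (3, 2).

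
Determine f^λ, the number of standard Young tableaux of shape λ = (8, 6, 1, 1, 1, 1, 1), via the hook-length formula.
# SYT of shape (8, 6, 1, 1, 1, 1, 1) = 4081428

Hook-length formula: f^λ = n! / Π hook(c), product over all cells c of the Young diagram. For λ = (8, 6, 1, 1, 1, 1, 1), n = 19 boxes. Hook lengths by row (left-to-right, top-to-bottom): [14, 8, 7, 6, 5, 4, 2, 1]; [11, 5, 4, 3, 2, 1]; [5]; [4]; [3]; [2]; [1]. Product of hooks = 29804544000. So f^λ = 19! / 29804544000 = 121645100408832000 / 29804544000 = 4081428.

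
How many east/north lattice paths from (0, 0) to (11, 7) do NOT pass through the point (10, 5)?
Number of paths = 22815

Total paths from (0, 0) to (11, 7): C(18, 11) = 31824. Paths through (10, 5): (paths (0, 0) → (10, 5)) × (paths (10, 5) → (11, 7)) = C(15, 10) · C(3, 1) = 3003 · 3 = 9009. Avoidance count = 31824 − 9009 = 22815.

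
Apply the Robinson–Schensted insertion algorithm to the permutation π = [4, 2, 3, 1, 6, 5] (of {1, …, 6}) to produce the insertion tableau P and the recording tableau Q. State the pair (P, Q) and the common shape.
P = [1, 3, 5] / [2, 6] / [4];  Q = [1, 3, 5] / [2, 6] / [4];  common shape = (3, 2, 1)

Row-insert the values π_1, π_2, … into P one at a time, bumping the leftmost entry strictly greater than the inserted value down to the next row. The recording tableau Q records, in position (i, j), the step at which that cell was added to P.
  Insert 4 (step 1): P = [4];  Q = [1]
  Insert 2 (step 2): P = [2] / [4];  Q = [1] / [2]
  Insert 3 (step 3): P = [2, 3] / [4];  Q = [1, 3] / [2]
  Insert 1 (step 4): P = [1, 3] / [2] / [4];  Q = [1, 3] / [2] / [4]
  Insert 6 (step 5): P = [1, 3, 6] / [2] / [4];  Q = [1, 3, 5] / [2] / [4]
  Insert 5 (step 6): P = [1, 3, 5] / [2, 6] / [4];  Q = [1, 3, 5] / [2, 6] / [4]
Final shape: (3, 2, 1).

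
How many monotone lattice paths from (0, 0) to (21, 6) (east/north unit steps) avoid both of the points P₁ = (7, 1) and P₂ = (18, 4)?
Number of paths = 158956

Inclusion–exclusion. Total paths: C(27, 21) = 296010. Through P₁: C(8, 7)·C(19, 14) = 93024. Through P₂: C(22, 18)·C(5, 3) = 73150. Since P₁ is strictly southwest of P₂, a monotone path through both must visit P₁ then P₂; paths through both = C(8, 7)·C(14, 11)·C(5, 3) = 29120. Avoid both = 296010 − 93024 − 73150 + 29120 = 158956.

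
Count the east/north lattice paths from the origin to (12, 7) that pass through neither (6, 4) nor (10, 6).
Number of paths = 18174

Inclusion–exclusion. Total paths: C(19, 12) = 50388. Through P₁: C(10, 6)·C(9, 6) = 17640. Through P₂: C(16, 10)·C(3, 2) = 24024. Since P₁ is strictly southwest of P₂, a monotone path through both must visit P₁ then P₂; paths through both = C(10, 6)·C(6, 4)·C(3, 2) = 9450. Avoid both = 50388 − 17640 − 24024 + 9450 = 18174.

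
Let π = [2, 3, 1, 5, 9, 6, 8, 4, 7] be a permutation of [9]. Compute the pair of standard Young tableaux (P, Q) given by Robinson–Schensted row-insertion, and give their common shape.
P = [1, 3, 4, 6, 7] / [2, 5, 8] / [9];  Q = [1, 2, 4, 5, 7] / [3, 6, 9] / [8];  common shape = (5, 3, 1)

Row-insert the values π_1, π_2, … into P one at a time, bumping the leftmost entry strictly greater than the inserted value down to the next row. The recording tableau Q records, in position (i, j), the step at which that cell was added to P.
  Insert 2 (step 1): P = [2];  Q = [1]
  Insert 3 (step 2): P = [2, 3];  Q = [1, 2]
  Insert 1 (step 3): P = [1, 3] / [2];  Q = [1, 2] / [3]
  Insert 5 (step 4): P = [1, 3, 5] / [2];  Q = [1, 2, 4] / [3]
  Insert 9 (step 5): P = [1, 3, 5, 9] / [2];  Q = [1, 2, 4, 5] / [3]
  Insert 6 (step 6): P = [1, 3, 5, 6] / [2, 9];  Q = [1, 2, 4, 5] / [3, 6]
  Insert 8 (step 7): P = [1, 3, 5, 6, 8] / [2, 9];  Q = [1, 2, 4, 5, 7] / [3, 6]
  Insert 4 (step 8): P = [1, 3, 4, 6, 8] / [2, 5] / [9];  Q = [1, 2, 4, 5, 7] / [3, 6] / [8]
  Insert 7 (step 9): P = [1, 3, 4, 6, 7] / [2, 5, 8] / [9];  Q = [1, 2, 4, 5, 7] / [3, 6, 9] / [8]
Final shape: (5, 3, 1).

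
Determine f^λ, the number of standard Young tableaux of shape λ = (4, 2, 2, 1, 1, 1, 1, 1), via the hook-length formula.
# SYT of shape (4, 2, 2, 1, 1, 1, 1, 1) = 4212

Hook-length formula: f^λ = n! / Π hook(c), product over all cells c of the Young diagram. For λ = (4, 2, 2, 1, 1, 1, 1, 1), n = 13 boxes. Hook lengths by row (left-to-right, top-to-bottom): [11, 5, 2, 1]; [8, 2]; [7, 1]; [5]; [4]; [3]; [2]; [1]. Product of hooks = 1478400. So f^λ = 13! / 1478400 = 6227020800 / 1478400 = 4212.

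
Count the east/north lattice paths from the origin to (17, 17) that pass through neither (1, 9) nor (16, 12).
Number of paths = 2143769940

Inclusion–exclusion. Total paths: C(34, 17) = 2333606220. Through P₁: C(10, 1)·C(24, 16) = 7354710. Through P₂: C(28, 16)·C(6, 1) = 182530530. Since P₁ is strictly southwest of P₂, a monotone path through both must visit P₁ then P₂; paths through both = C(10, 1)·C(18, 15)·C(6, 1) = 48960. Avoid both = 2333606220 − 7354710 − 182530530 + 48960 = 2143769940.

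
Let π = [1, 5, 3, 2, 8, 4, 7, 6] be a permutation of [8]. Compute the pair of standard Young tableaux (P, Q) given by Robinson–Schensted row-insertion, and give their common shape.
P = [1, 2, 4, 6] / [3, 7] / [5, 8];  Q = [1, 2, 5, 7] / [3, 6] / [4, 8];  common shape = (4, 2, 2)

Row-insert the values π_1, π_2, … into P one at a time, bumping the leftmost entry strictly greater than the inserted value down to the next row. The recording tableau Q records, in position (i, j), the step at which that cell was added to P.
  Insert 1 (step 1): P = [1];  Q = [1]
  Insert 5 (step 2): P = [1, 5];  Q = [1, 2]
  Insert 3 (step 3): P = [1, 3] / [5];  Q = [1, 2] / [3]
  Insert 2 (step 4): P = [1, 2] / [3] / [5];  Q = [1, 2] / [3] / [4]
  Insert 8 (step 5): P = [1, 2, 8] / [3] / [5];  Q = [1, 2, 5] / [3] / [4]
  Insert 4 (step 6): P = [1, 2, 4] / [3, 8] / [5];  Q = [1, 2, 5] / [3, 6] / [4]
  Insert 7 (step 7): P = [1, 2, 4, 7] / [3, 8] / [5];  Q = [1, 2, 5, 7] / [3, 6] / [4]
  Insert 6 (step 8): P = [1, 2, 4, 6] / [3, 7] / [5, 8];  Q = [1, 2, 5, 7] / [3, 6] / [4, 8]
Final shape: (4, 2, 2).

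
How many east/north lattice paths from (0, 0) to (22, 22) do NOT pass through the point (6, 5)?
Number of paths = 1565035926900

Total paths from (0, 0) to (22, 22): C(44, 22) = 2104098963720. Paths through (6, 5): (paths (0, 0) → (6, 5)) × (paths (6, 5) → (22, 22)) = C(11, 6) · C(33, 16) = 462 · 1166803110 = 539063036820. Avoidance count = 2104098963720 − 539063036820 = 1565035926900.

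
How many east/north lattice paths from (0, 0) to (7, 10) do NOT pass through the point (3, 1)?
Number of paths = 16588

Total paths from (0, 0) to (7, 10): C(17, 7) = 19448. Paths through (3, 1): (paths (0, 0) → (3, 1)) × (paths (3, 1) → (7, 10)) = C(4, 3) · C(13, 4) = 4 · 715 = 2860. Avoidance count = 19448 − 2860 = 16588.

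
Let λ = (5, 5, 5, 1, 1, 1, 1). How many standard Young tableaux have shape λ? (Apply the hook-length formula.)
# SYT of shape (5, 5, 5, 1, 1, 1, 1) = 4938024

Hook-length formula: f^λ = n! / Π hook(c), product over all cells c of the Young diagram. For λ = (5, 5, 5, 1, 1, 1, 1), n = 19 boxes. Hook lengths by row (left-to-right, top-to-bottom): [11, 6, 5, 4, 3]; [10, 5, 4, 3, 2]; [9, 4, 3, 2, 1]; [4]; [3]; [2]; [1]. Product of hooks = 24634368000. So f^λ = 19! / 24634368000 = 121645100408832000 / 24634368000 = 4938024.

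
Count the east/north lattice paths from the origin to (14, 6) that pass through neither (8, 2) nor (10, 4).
Number of paths = 18345

Inclusion–exclusion. Total paths: C(20, 14) = 38760. Through P₁: C(10, 8)·C(10, 6) = 9450. Through P₂: C(14, 10)·C(6, 4) = 15015. Since P₁ is strictly southwest of P₂, a monotone path through both must visit P₁ then P₂; paths through both = C(10, 8)·C(4, 2)·C(6, 4) = 4050. Avoid both = 38760 − 9450 − 15015 + 4050 = 18345.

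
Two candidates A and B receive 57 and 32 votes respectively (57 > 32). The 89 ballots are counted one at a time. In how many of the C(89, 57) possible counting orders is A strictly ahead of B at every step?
Strict-lead orderings = 434838452708091198869850

Total orderings of the 89 votes with 57 for A: C(89, 57) = 1548024891640804667976666. By the Bertrand ballot formula (Cycle Lemma / reflection principle), the number of orderings in which A is strictly ahead of B throughout is (p − q)/(p + q) · C(p + q, p) = (57 − 32)/(57 + 32) · 1548024891640804667976666 = 434838452708091198869850.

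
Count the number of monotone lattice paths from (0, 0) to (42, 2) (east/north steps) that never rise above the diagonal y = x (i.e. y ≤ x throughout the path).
Number of paths = 902

By the reflection principle (André's argument), the number of monotone paths to (42, 2) with n ≤ m that never go above y = x is C(44, 42) − C(44, 43) = 946 − 44 = 902.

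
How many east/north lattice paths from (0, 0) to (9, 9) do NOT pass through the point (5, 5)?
Number of paths = 30980

Total paths from (0, 0) to (9, 9): C(18, 9) = 48620. Paths through (5, 5): (paths (0, 0) → (5, 5)) × (paths (5, 5) → (9, 9)) = C(10, 5) · C(8, 4) = 252 · 70 = 17640. Avoidance count = 48620 − 17640 = 30980.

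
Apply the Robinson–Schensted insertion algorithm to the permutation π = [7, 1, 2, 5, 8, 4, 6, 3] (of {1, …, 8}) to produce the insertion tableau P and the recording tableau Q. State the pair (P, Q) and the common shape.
P = [1, 2, 3, 6] / [4, 8] / [5] / [7];  Q = [1, 3, 4, 5] / [2, 7] / [6] / [8];  common shape = (4, 2, 1, 1)

Row-insert the values π_1, π_2, … into P one at a time, bumping the leftmost entry strictly greater than the inserted value down to the next row. The recording tableau Q records, in position (i, j), the step at which that cell was added to P.
  Insert 7 (step 1): P = [7];  Q = [1]
  Insert 1 (step 2): P = [1] / [7];  Q = [1] / [2]
  Insert 2 (step 3): P = [1, 2] / [7];  Q = [1, 3] / [2]
  Insert 5 (step 4): P = [1, 2, 5] / [7];  Q = [1, 3, 4] / [2]
  Insert 8 (step 5): P = [1, 2, 5, 8] / [7];  Q = [1, 3, 4, 5] / [2]
  Insert 4 (step 6): P = [1, 2, 4, 8] / [5] / [7];  Q = [1, 3, 4, 5] / [2] / [6]
  Insert 6 (step 7): P = [1, 2, 4, 6] / [5, 8] / [7];  Q = [1, 3, 4, 5] / [2, 7] / [6]
  Insert 3 (step 8): P = [1, 2, 3, 6] / [4, 8] / [5] / [7];  Q = [1, 3, 4, 5] / [2, 7] / [6] / [8]
Final shape: (4, 2, 1, 1).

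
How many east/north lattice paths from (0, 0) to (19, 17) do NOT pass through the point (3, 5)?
Number of paths = 6893878320

Total paths from (0, 0) to (19, 17): C(36, 19) = 8597496600. Paths through (3, 5): (paths (0, 0) → (3, 5)) × (paths (3, 5) → (19, 17)) = C(8, 3) · C(28, 16) = 56 · 30421755 = 1703618280. Avoidance count = 8597496600 − 1703618280 = 6893878320.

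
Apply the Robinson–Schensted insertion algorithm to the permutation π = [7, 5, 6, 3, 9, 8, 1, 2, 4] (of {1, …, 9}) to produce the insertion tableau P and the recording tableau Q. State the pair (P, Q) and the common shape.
P = [1, 2, 4] / [3, 6, 8] / [5, 9] / [7];  Q = [1, 3, 5] / [2, 6, 9] / [4, 8] / [7];  common shape = (3, 3, 2, 1)

Row-insert the values π_1, π_2, … into P one at a time, bumping the leftmost entry strictly greater than the inserted value down to the next row. The recording tableau Q records, in position (i, j), the step at which that cell was added to P.
  Insert 7 (step 1): P = [7];  Q = [1]
  Insert 5 (step 2): P = [5] / [7];  Q = [1] / [2]
  Insert 6 (step 3): P = [5, 6] / [7];  Q = [1, 3] / [2]
  Insert 3 (step 4): P = [3, 6] / [5] / [7];  Q = [1, 3] / [2] / [4]
  Insert 9 (step 5): P = [3, 6, 9] / [5] / [7];  Q = [1, 3, 5] / [2] / [4]
  Insert 8 (step 6): P = [3, 6, 8] / [5, 9] / [7];  Q = [1, 3, 5] / [2, 6] / [4]
  Insert 1 (step 7): P = [1, 6, 8] / [3, 9] / [5] / [7];  Q = [1, 3, 5] / [2, 6] / [4] / [7]
  Insert 2 (step 8): P = [1, 2, 8] / [3, 6] / [5, 9] / [7];  Q = [1, 3, 5] / [2, 6] / [4, 8] / [7]
  Insert 4 (step 9): P = [1, 2, 4] / [3, 6, 8] / [5, 9] / [7];  Q = [1, 3, 5] / [2, 6, 9] / [4, 8] / [7]
Final shape: (3, 3, 2, 1).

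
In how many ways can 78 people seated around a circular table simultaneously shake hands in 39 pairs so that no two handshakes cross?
C_39 = 680425371729975800390

These noncrossing handshakes are counted by the Catalan number C_n = (1/(n + 1)) · C(2n, n). For n = 39: C_39 = (1/40) · C(78, 39) = 27217014869199032015600/40 = 680425371729975800390.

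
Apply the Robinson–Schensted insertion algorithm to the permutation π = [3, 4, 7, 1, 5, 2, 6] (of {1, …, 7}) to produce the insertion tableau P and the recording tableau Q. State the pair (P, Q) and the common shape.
P = [1, 2, 5, 6] / [3, 4] / [7];  Q = [1, 2, 3, 7] / [4, 5] / [6];  common shape = (4, 2, 1)

Row-insert the values π_1, π_2, … into P one at a time, bumping the leftmost entry strictly greater than the inserted value down to the next row. The recording tableau Q records, in position (i, j), the step at which that cell was added to P.
  Insert 3 (step 1): P = [3];  Q = [1]
  Insert 4 (step 2): P = [3, 4];  Q = [1, 2]
  Insert 7 (step 3): P = [3, 4, 7];  Q = [1, 2, 3]
  Insert 1 (step 4): P = [1, 4, 7] / [3];  Q = [1, 2, 3] / [4]
  Insert 5 (step 5): P = [1, 4, 5] / [3, 7];  Q = [1, 2, 3] / [4, 5]
  Insert 2 (step 6): P = [1, 2, 5] / [3, 4] / [7];  Q = [1, 2, 3] / [4, 5] / [6]
  Insert 6 (step 7): P = [1, 2, 5, 6] / [3, 4] / [7];  Q = [1, 2, 3, 7] / [4, 5] / [6]
Final shape: (4, 2, 1).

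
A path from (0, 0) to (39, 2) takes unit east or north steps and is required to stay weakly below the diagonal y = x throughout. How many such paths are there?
Number of paths = 779

By the reflection principle (André's argument), the number of monotone paths to (39, 2) with n ≤ m that never go above y = x is C(41, 39) − C(41, 40) = 820 − 41 = 779.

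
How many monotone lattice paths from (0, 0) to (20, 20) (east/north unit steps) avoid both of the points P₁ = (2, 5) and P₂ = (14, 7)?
Number of paths = 112963144392

Inclusion–exclusion. Total paths: C(40, 20) = 137846528820. Through P₁: C(7, 2)·C(33, 18) = 21780324720. Through P₂: C(21, 14)·C(19, 6) = 3154908960. Since P₁ is strictly southwest of P₂, a monotone path through both must visit P₁ then P₂; paths through both = C(7, 2)·C(14, 12)·C(19, 6) = 51849252. Avoid both = 137846528820 − 21780324720 − 3154908960 + 51849252 = 112963144392.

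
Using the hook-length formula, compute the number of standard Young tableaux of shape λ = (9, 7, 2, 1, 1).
# SYT of shape (9, 7, 2, 1, 1) = 20721096

Hook-length formula: f^λ = n! / Π hook(c), product over all cells c of the Young diagram. For λ = (9, 7, 2, 1, 1), n = 20 boxes. Hook lengths by row (left-to-right, top-to-bottom): [13, 10, 8, 7, 6, 5, 4, 2, 1]; [10, 7, 5, 4, 3, 2, 1]; [4, 1]; [2]; [1]. Product of hooks = 117411840000. So f^λ = 20! / 117411840000 = 2432902008176640000 / 117411840000 = 20721096.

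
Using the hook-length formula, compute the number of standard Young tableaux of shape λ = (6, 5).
# SYT of shape (6, 5) = 132

Hook-length formula: f^λ = n! / Π hook(c), product over all cells c of the Young diagram. For λ = (6, 5), n = 11 boxes. Hook lengths by row (left-to-right, top-to-bottom): [7, 6, 5, 4, 3, 1]; [5, 4, 3, 2, 1]. Product of hooks = 302400. So f^λ = 11! / 302400 = 39916800 / 302400 = 132.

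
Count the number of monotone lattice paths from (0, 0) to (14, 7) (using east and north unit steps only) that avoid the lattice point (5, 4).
Number of paths = 88560

Total paths from (0, 0) to (14, 7): C(21, 14) = 116280. Paths through (5, 4): (paths (0, 0) → (5, 4)) × (paths (5, 4) → (14, 7)) = C(9, 5) · C(12, 9) = 126 · 220 = 27720. Avoidance count = 116280 − 27720 = 88560.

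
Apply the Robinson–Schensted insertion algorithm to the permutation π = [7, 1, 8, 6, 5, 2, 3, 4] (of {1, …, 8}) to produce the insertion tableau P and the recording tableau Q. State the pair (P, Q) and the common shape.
P = [1, 2, 3, 4] / [5, 8] / [6] / [7];  Q = [1, 3, 7, 8] / [2, 4] / [5] / [6];  common shape = (4, 2, 1, 1)

Row-insert the values π_1, π_2, … into P one at a time, bumping the leftmost entry strictly greater than the inserted value down to the next row. The recording tableau Q records, in position (i, j), the step at which that cell was added to P.
  Insert 7 (step 1): P = [7];  Q = [1]
  Insert 1 (step 2): P = [1] / [7];  Q = [1] / [2]
  Insert 8 (step 3): P = [1, 8] / [7];  Q = [1, 3] / [2]
  Insert 6 (step 4): P = [1, 6] / [7, 8];  Q = [1, 3] / [2, 4]
  Insert 5 (step 5): P = [1, 5] / [6, 8] / [7];  Q = [1, 3] / [2, 4] / [5]
  Insert 2 (step 6): P = [1, 2] / [5, 8] / [6] / [7];  Q = [1, 3] / [2, 4] / [5] / [6]
  Insert 3 (step 7): P = [1, 2, 3] / [5, 8] / [6] / [7];  Q = [1, 3, 7] / [2, 4] / [5] / [6]
  Insert 4 (step 8): P = [1, 2, 3, 4] / [5, 8] / [6] / [7];  Q = [1, 3, 7, 8] / [2, 4] / [5] / [6]
Final shape: (4, 2, 1, 1).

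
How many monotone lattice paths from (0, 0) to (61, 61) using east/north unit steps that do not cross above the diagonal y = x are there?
C_61 = 6182127958584855650487080847216336

These NE paths below the diagonal are counted by the Catalan number C_n = (1/(n + 1)) · C(2n, n). For n = 61: C_61 = (1/62) · C(122, 61) = 383291933432261050330199012527412832/62 = 6182127958584855650487080847216336.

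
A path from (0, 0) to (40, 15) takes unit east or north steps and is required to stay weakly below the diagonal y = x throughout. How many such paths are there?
Number of paths = 7546151552940

By the reflection principle (André's argument), the number of monotone paths to (40, 15) with n ≤ m that never go above y = x is C(55, 40) − C(55, 41) = 11899700525790 − 4353548972850 = 7546151552940.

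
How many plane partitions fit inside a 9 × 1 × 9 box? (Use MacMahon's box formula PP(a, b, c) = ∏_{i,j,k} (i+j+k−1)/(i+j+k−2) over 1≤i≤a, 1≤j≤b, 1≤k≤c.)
PP(9, 1, 9) = 48620

Evaluate the triple product over i = 1..9, j = 1..1, k = 1..9. The factors are (2/1) · (3/2) · (4/3) · (5/4) · (6/5) · (7/6) · (8/7) · (9/8) · … (81 factors total). The numerators and denominators telescope so the product is an integer; carrying out the multiplication exactly gives PP(9, 1, 9) = 48620.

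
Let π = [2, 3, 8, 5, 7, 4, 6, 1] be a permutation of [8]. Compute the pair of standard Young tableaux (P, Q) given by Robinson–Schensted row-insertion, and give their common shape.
P = [1, 3, 4, 6] / [2, 7] / [5] / [8];  Q = [1, 2, 3, 5] / [4, 7] / [6] / [8];  common shape = (4, 2, 1, 1)

Row-insert the values π_1, π_2, … into P one at a time, bumping the leftmost entry strictly greater than the inserted value down to the next row. The recording tableau Q records, in position (i, j), the step at which that cell was added to P.
  Insert 2 (step 1): P = [2];  Q = [1]
  Insert 3 (step 2): P = [2, 3];  Q = [1, 2]
  Insert 8 (step 3): P = [2, 3, 8];  Q = [1, 2, 3]
  Insert 5 (step 4): P = [2, 3, 5] / [8];  Q = [1, 2, 3] / [4]
  Insert 7 (step 5): P = [2, 3, 5, 7] / [8];  Q = [1, 2, 3, 5] / [4]
  Insert 4 (step 6): P = [2, 3, 4, 7] / [5] / [8];  Q = [1, 2, 3, 5] / [4] / [6]
  Insert 6 (step 7): P = [2, 3, 4, 6] / [5, 7] / [8];  Q = [1, 2, 3, 5] / [4, 7] / [6]
  Insert 1 (step 8): P = [1, 3, 4, 6] / [2, 7] / [5] / [8];  Q = [1, 2, 3, 5] / [4, 7] / [6] / [8]
Final shape: (4, 2, 1, 1).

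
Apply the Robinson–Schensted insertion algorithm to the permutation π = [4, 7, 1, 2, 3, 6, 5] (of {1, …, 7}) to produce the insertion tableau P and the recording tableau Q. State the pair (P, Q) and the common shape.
P = [1, 2, 3, 5] / [4, 6] / [7];  Q = [1, 2, 5, 6] / [3, 4] / [7];  common shape = (4, 2, 1)

Row-insert the values π_1, π_2, … into P one at a time, bumping the leftmost entry strictly greater than the inserted value down to the next row. The recording tableau Q records, in position (i, j), the step at which that cell was added to P.
  Insert 4 (step 1): P = [4];  Q = [1]
  Insert 7 (step 2): P = [4, 7];  Q = [1, 2]
  Insert 1 (step 3): P = [1, 7] / [4];  Q = [1, 2] / [3]
  Insert 2 (step 4): P = [1, 2] / [4, 7];  Q = [1, 2] / [3, 4]
  Insert 3 (step 5): P = [1, 2, 3] / [4, 7];  Q = [1, 2, 5] / [3, 4]
  Insert 6 (step 6): P = [1, 2, 3, 6] / [4, 7];  Q = [1, 2, 5, 6] / [3, 4]
  Insert 5 (step 7): P = [1, 2, 3, 5] / [4, 6] / [7];  Q = [1, 2, 5, 6] / [3, 4] / [7]
Final shape: (4, 2, 1).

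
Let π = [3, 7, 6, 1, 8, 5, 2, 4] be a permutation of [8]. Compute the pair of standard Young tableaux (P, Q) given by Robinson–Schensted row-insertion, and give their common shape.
P = [1, 2, 4] / [3, 5, 8] / [6] / [7];  Q = [1, 2, 5] / [3, 6, 8] / [4] / [7];  common shape = (3, 3, 1, 1)

Row-insert the values π_1, π_2, … into P one at a time, bumping the leftmost entry strictly greater than the inserted value down to the next row. The recording tableau Q records, in position (i, j), the step at which that cell was added to P.
  Insert 3 (step 1): P = [3];  Q = [1]
  Insert 7 (step 2): P = [3, 7];  Q = [1, 2]
  Insert 6 (step 3): P = [3, 6] / [7];  Q = [1, 2] / [3]
  Insert 1 (step 4): P = [1, 6] / [3] / [7];  Q = [1, 2] / [3] / [4]
  Insert 8 (step 5): P = [1, 6, 8] / [3] / [7];  Q = [1, 2, 5] / [3] / [4]
  Insert 5 (step 6): P = [1, 5, 8] / [3, 6] / [7];  Q = [1, 2, 5] / [3, 6] / [4]
  Insert 2 (step 7): P = [1, 2, 8] / [3, 5] / [6] / [7];  Q = [1, 2, 5] / [3, 6] / [4] / [7]
  Insert 4 (step 8): P = [1, 2, 4] / [3, 5, 8] / [6] / [7];  Q = [1, 2, 5] / [3, 6, 8] / [4] / [7]
Final shape: (3, 3, 1, 1).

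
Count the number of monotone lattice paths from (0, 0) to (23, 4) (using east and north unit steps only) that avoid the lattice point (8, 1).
Number of paths = 10206

Total paths from (0, 0) to (23, 4): C(27, 23) = 17550. Paths through (8, 1): (paths (0, 0) → (8, 1)) × (paths (8, 1) → (23, 4)) = C(9, 8) · C(18, 15) = 9 · 816 = 7344. Avoidance count = 17550 − 7344 = 10206.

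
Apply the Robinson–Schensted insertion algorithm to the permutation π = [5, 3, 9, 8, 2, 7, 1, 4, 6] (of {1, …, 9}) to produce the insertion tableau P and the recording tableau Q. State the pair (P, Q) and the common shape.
P = [1, 4, 6] / [2, 7] / [3, 8] / [5, 9];  Q = [1, 3, 9] / [2, 4] / [5, 6] / [7, 8];  common shape = (3, 2, 2, 2)

Row-insert the values π_1, π_2, … into P one at a time, bumping the leftmost entry strictly greater than the inserted value down to the next row. The recording tableau Q records, in position (i, j), the step at which that cell was added to P.
  Insert 5 (step 1): P = [5];  Q = [1]
  Insert 3 (step 2): P = [3] / [5];  Q = [1] / [2]
  Insert 9 (step 3): P = [3, 9] / [5];  Q = [1, 3] / [2]
  Insert 8 (step 4): P = [3, 8] / [5, 9];  Q = [1, 3] / [2, 4]
  Insert 2 (step 5): P = [2, 8] / [3, 9] / [5];  Q = [1, 3] / [2, 4] / [5]
  Insert 7 (step 6): P = [2, 7] / [3, 8] / [5, 9];  Q = [1, 3] / [2, 4] / [5, 6]
  Insert 1 (step 7): P = [1, 7] / [2, 8] / [3, 9] / [5];  Q = [1, 3] / [2, 4] / [5, 6] / [7]
  Insert 4 (step 8): P = [1, 4] / [2, 7] / [3, 8] / [5, 9];  Q = [1, 3] / [2, 4] / [5, 6] / [7, 8]
  Insert 6 (step 9): P = [1, 4, 6] / [2, 7] / [3, 8] / [5, 9];  Q = [1, 3, 9] / [2, 4] / [5, 6] / [7, 8]
Final shape: (3, 2, 2, 2).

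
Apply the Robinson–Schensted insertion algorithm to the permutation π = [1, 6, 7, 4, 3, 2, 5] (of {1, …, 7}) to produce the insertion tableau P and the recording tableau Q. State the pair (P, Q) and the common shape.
P = [1, 2, 5] / [3, 7] / [4] / [6];  Q = [1, 2, 3] / [4, 7] / [5] / [6];  common shape = (3, 2, 1, 1)

Row-insert the values π_1, π_2, … into P one at a time, bumping the leftmost entry strictly greater than the inserted value down to the next row. The recording tableau Q records, in position (i, j), the step at which that cell was added to P.
  Insert 1 (step 1): P = [1];  Q = [1]
  Insert 6 (step 2): P = [1, 6];  Q = [1, 2]
  Insert 7 (step 3): P = [1, 6, 7];  Q = [1, 2, 3]
  Insert 4 (step 4): P = [1, 4, 7] / [6];  Q = [1, 2, 3] / [4]
  Insert 3 (step 5): P = [1, 3, 7] / [4] / [6];  Q = [1, 2, 3] / [4] / [5]
  Insert 2 (step 6): P = [1, 2, 7] / [3] / [4] / [6];  Q = [1, 2, 3] / [4] / [5] / [6]
  Insert 5 (step 7): P = [1, 2, 5] / [3, 7] / [4] / [6];  Q = [1, 2, 3] / [4, 7] / [5] / [6]
Final shape: (3, 2, 1, 1).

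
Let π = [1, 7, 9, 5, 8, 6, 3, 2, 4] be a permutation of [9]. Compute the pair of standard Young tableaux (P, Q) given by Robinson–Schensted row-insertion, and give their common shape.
P = [1, 2, 4] / [3, 6] / [5, 8] / [7] / [9];  Q = [1, 2, 3] / [4, 5] / [6, 9] / [7] / [8];  common shape = (3, 2, 2, 1, 1)

Row-insert the values π_1, π_2, … into P one at a time, bumping the leftmost entry strictly greater than the inserted value down to the next row. The recording tableau Q records, in position (i, j), the step at which that cell was added to P.
  Insert 1 (step 1): P = [1];  Q = [1]
  Insert 7 (step 2): P = [1, 7];  Q = [1, 2]
  Insert 9 (step 3): P = [1, 7, 9];  Q = [1, 2, 3]
  Insert 5 (step 4): P = [1, 5, 9] / [7];  Q = [1, 2, 3] / [4]
  Insert 8 (step 5): P = [1, 5, 8] / [7, 9];  Q = [1, 2, 3] / [4, 5]
  Insert 6 (step 6): P = [1, 5, 6] / [7, 8] / [9];  Q = [1, 2, 3] / [4, 5] / [6]
  Insert 3 (step 7): P = [1, 3, 6] / [5, 8] / [7] / [9];  Q = [1, 2, 3] / [4, 5] / [6] / [7]
  Insert 2 (step 8): P = [1, 2, 6] / [3, 8] / [5] / [7] / [9];  Q = [1, 2, 3] / [4, 5] / [6] / [7] / [8]
  Insert 4 (step 9): P = [1, 2, 4] / [3, 6] / [5, 8] / [7] / [9];  Q = [1, 2, 3] / [4, 5] / [6, 9] / [7] / [8]
Final shape: (3, 2, 2, 1, 1).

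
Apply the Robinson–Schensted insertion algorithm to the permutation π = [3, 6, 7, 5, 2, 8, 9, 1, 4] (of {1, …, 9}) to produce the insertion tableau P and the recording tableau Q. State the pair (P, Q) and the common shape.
P = [1, 4, 7, 8, 9] / [2, 5] / [3] / [6];  Q = [1, 2, 3, 6, 7] / [4, 9] / [5] / [8];  common shape = (5, 2, 1, 1)

Row-insert the values π_1, π_2, … into P one at a time, bumping the leftmost entry strictly greater than the inserted value down to the next row. The recording tableau Q records, in position (i, j), the step at which that cell was added to P.
  Insert 3 (step 1): P = [3];  Q = [1]
  Insert 6 (step 2): P = [3, 6];  Q = [1, 2]
  Insert 7 (step 3): P = [3, 6, 7];  Q = [1, 2, 3]
  Insert 5 (step 4): P = [3, 5, 7] / [6];  Q = [1, 2, 3] / [4]
  Insert 2 (step 5): P = [2, 5, 7] / [3] / [6];  Q = [1, 2, 3] / [4] / [5]
  Insert 8 (step 6): P = [2, 5, 7, 8] / [3] / [6];  Q = [1, 2, 3, 6] / [4] / [5]
  Insert 9 (step 7): P = [2, 5, 7, 8, 9] / [3] / [6];  Q = [1, 2, 3, 6, 7] / [4] / [5]
  Insert 1 (step 8): P = [1, 5, 7, 8, 9] / [2] / [3] / [6];  Q = [1, 2, 3, 6, 7] / [4] / [5] / [8]
  Insert 4 (step 9): P = [1, 4, 7, 8, 9] / [2, 5] / [3] / [6];  Q = [1, 2, 3, 6, 7] / [4, 9] / [5] / [8]
Final shape: (5, 2, 1, 1).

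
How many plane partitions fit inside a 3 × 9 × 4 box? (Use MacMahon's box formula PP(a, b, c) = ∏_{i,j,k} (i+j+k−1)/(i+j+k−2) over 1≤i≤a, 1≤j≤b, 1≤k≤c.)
PP(3, 9, 4) = 13026013

Evaluate the triple product over i = 1..3, j = 1..9, k = 1..4. The factors are (2/1) · (3/2) · (4/3) · (5/4) · (3/2) · (4/3) · (5/4) · (6/5) · … (108 factors total). The numerators and denominators telescope so the product is an integer; carrying out the multiplication exactly gives PP(3, 9, 4) = 13026013.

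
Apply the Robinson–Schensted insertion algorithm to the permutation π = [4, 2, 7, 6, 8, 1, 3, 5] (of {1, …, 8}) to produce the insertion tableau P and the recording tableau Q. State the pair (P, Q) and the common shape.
P = [1, 3, 5] / [2, 6, 8] / [4, 7];  Q = [1, 3, 5] / [2, 4, 8] / [6, 7];  common shape = (3, 3, 2)

Row-insert the values π_1, π_2, … into P one at a time, bumping the leftmost entry strictly greater than the inserted value down to the next row. The recording tableau Q records, in position (i, j), the step at which that cell was added to P.
  Insert 4 (step 1): P = [4];  Q = [1]
  Insert 2 (step 2): P = [2] / [4];  Q = [1] / [2]
  Insert 7 (step 3): P = [2, 7] / [4];  Q = [1, 3] / [2]
  Insert 6 (step 4): P = [2, 6] / [4, 7];  Q = [1, 3] / [2, 4]
  Insert 8 (step 5): P = [2, 6, 8] / [4, 7];  Q = [1, 3, 5] / [2, 4]
  Insert 1 (step 6): P = [1, 6, 8] / [2, 7] / [4];  Q = [1, 3, 5] / [2, 4] / [6]
  Insert 3 (step 7): P = [1, 3, 8] / [2, 6] / [4, 7];  Q = [1, 3, 5] / [2, 4] / [6, 7]
  Insert 5 (step 8): P = [1, 3, 5] / [2, 6, 8] / [4, 7];  Q = [1, 3, 5] / [2, 4, 8] / [6, 7]
Final shape: (3, 3, 2).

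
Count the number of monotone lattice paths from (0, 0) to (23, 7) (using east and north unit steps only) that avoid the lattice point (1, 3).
Number of paths = 1976000

Total paths from (0, 0) to (23, 7): C(30, 23) = 2035800. Paths through (1, 3): (paths (0, 0) → (1, 3)) × (paths (1, 3) → (23, 7)) = C(4, 1) · C(26, 22) = 4 · 14950 = 59800. Avoidance count = 2035800 − 59800 = 1976000.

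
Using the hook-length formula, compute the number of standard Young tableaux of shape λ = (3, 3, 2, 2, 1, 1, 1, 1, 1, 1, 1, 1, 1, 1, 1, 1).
# SYT of shape (3, 3, 2, 2, 1, 1, 1, 1, 1, 1, 1, 1, 1, 1, 1, 1) = 456456

Hook-length formula: f^λ = n! / Π hook(c), product over all cells c of the Young diagram. For λ = (3, 3, 2, 2, 1, 1, 1, 1, 1, 1, 1, 1, 1, 1, 1, 1), n = 22 boxes. Hook lengths by row (left-to-right, top-to-bottom): [18, 5, 2]; [17, 4, 1]; [15, 2]; [14, 1]; [12]; [11]; [10]; [9]; [8]; [7]; [6]; [5]; [4]; [3]; [2]; [1]. Product of hooks = 2462451425280000. So f^λ = 22! / 2462451425280000 = 1124000727777607680000 / 2462451425280000 = 456456.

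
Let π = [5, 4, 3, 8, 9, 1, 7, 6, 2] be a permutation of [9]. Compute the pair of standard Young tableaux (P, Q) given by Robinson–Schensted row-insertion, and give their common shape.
P = [1, 2, 9] / [3, 6] / [4, 7] / [5, 8];  Q = [1, 4, 5] / [2, 7] / [3, 8] / [6, 9];  common shape = (3, 2, 2, 2)

Row-insert the values π_1, π_2, … into P one at a time, bumping the leftmost entry strictly greater than the inserted value down to the next row. The recording tableau Q records, in position (i, j), the step at which that cell was added to P.
  Insert 5 (step 1): P = [5];  Q = [1]
  Insert 4 (step 2): P = [4] / [5];  Q = [1] / [2]
  Insert 3 (step 3): P = [3] / [4] / [5];  Q = [1] / [2] / [3]
  Insert 8 (step 4): P = [3, 8] / [4] / [5];  Q = [1, 4] / [2] / [3]
  Insert 9 (step 5): P = [3, 8, 9] / [4] / [5];  Q = [1, 4, 5] / [2] / [3]
  Insert 1 (step 6): P = [1, 8, 9] / [3] / [4] / [5];  Q = [1, 4, 5] / [2] / [3] / [6]
  Insert 7 (step 7): P = [1, 7, 9] / [3, 8] / [4] / [5];  Q = [1, 4, 5] / [2, 7] / [3] / [6]
  Insert 6 (step 8): P = [1, 6, 9] / [3, 7] / [4, 8] / [5];  Q = [1, 4, 5] / [2, 7] / [3, 8] / [6]
  Insert 2 (step 9): P = [1, 2, 9] / [3, 6] / [4, 7] / [5, 8];  Q = [1, 4, 5] / [2, 7] / [3, 8] / [6, 9]
Final shape: (3, 2, 2, 2).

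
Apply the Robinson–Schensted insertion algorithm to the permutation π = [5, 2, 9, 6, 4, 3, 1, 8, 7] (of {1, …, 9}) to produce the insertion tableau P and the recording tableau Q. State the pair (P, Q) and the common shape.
P = [1, 3, 7] / [2, 6, 8] / [4] / [5] / [9];  Q = [1, 3, 8] / [2, 4, 9] / [5] / [6] / [7];  common shape = (3, 3, 1, 1, 1)

Row-insert the values π_1, π_2, … into P one at a time, bumping the leftmost entry strictly greater than the inserted value down to the next row. The recording tableau Q records, in position (i, j), the step at which that cell was added to P.
  Insert 5 (step 1): P = [5];  Q = [1]
  Insert 2 (step 2): P = [2] / [5];  Q = [1] / [2]
  Insert 9 (step 3): P = [2, 9] / [5];  Q = [1, 3] / [2]
  Insert 6 (step 4): P = [2, 6] / [5, 9];  Q = [1, 3] / [2, 4]
  Insert 4 (step 5): P = [2, 4] / [5, 6] / [9];  Q = [1, 3] / [2, 4] / [5]
  Insert 3 (step 6): P = [2, 3] / [4, 6] / [5] / [9];  Q = [1, 3] / [2, 4] / [5] / [6]
  Insert 1 (step 7): P = [1, 3] / [2, 6] / [4] / [5] / [9];  Q = [1, 3] / [2, 4] / [5] / [6] / [7]
  Insert 8 (step 8): P = [1, 3, 8] / [2, 6] / [4] / [5] / [9];  Q = [1, 3, 8] / [2, 4] / [5] / [6] / [7]
  Insert 7 (step 9): P = [1, 3, 7] / [2, 6, 8] / [4] / [5] / [9];  Q = [1, 3, 8] / [2, 4, 9] / [5] / [6] / [7]
Final shape: (3, 3, 1, 1, 1).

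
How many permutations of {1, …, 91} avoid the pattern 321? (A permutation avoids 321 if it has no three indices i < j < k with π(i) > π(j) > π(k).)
C_91 = 3935312233584004685417853572763349509774031680023800

These 321-avoiding permutations are counted by the Catalan number C_n = (1/(n + 1)) · C(2n, n). For n = 91: C_91 = (1/92) · C(182, 91) = 362048725489728431058442528694228154899210914562189600/92 = 3935312233584004685417853572763349509774031680023800.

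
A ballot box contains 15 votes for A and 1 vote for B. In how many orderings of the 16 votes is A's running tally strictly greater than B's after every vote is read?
Strict-lead orderings = 14

Total orderings of the 16 votes with 15 for A: C(16, 15) = 16. By the Bertrand ballot formula (Cycle Lemma / reflection principle), the number of orderings in which A is strictly ahead of B throughout is (p − q)/(p + q) · C(p + q, p) = (15 − 1)/(15 + 1) · 16 = 14.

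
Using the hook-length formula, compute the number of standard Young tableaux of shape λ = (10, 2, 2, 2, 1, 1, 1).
# SYT of shape (10, 2, 2, 2, 1, 1, 1) = 2078505

Hook-length formula: f^λ = n! / Π hook(c), product over all cells c of the Young diagram. For λ = (10, 2, 2, 2, 1, 1, 1), n = 19 boxes. Hook lengths by row (left-to-right, top-to-bottom): [16, 12, 8, 7, 6, 5, 4, 3, 2, 1]; [7, 3]; [6, 2]; [5, 1]; [3]; [2]; [1]. Product of hooks = 58525286400. So f^λ = 19! / 58525286400 = 121645100408832000 / 58525286400 = 2078505.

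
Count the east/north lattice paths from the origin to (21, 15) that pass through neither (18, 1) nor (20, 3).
Number of paths = 5567868099

Inclusion–exclusion. Total paths: C(36, 21) = 5567902560. Through P₁: C(19, 18)·C(17, 3) = 12920. Through P₂: C(23, 20)·C(13, 1) = 23023. Since P₁ is strictly southwest of P₂, a monotone path through both must visit P₁ then P₂; paths through both = C(19, 18)·C(4, 2)·C(13, 1) = 1482. Avoid both = 5567902560 − 12920 − 23023 + 1482 = 5567868099.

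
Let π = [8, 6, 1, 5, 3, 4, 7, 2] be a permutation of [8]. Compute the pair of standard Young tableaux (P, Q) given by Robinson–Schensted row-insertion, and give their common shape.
P = [1, 2, 4, 7] / [3] / [5] / [6] / [8];  Q = [1, 4, 6, 7] / [2] / [3] / [5] / [8];  common shape = (4, 1, 1, 1, 1)

Row-insert the values π_1, π_2, … into P one at a time, bumping the leftmost entry strictly greater than the inserted value down to the next row. The recording tableau Q records, in position (i, j), the step at which that cell was added to P.
  Insert 8 (step 1): P = [8];  Q = [1]
  Insert 6 (step 2): P = [6] / [8];  Q = [1] / [2]
  Insert 1 (step 3): P = [1] / [6] / [8];  Q = [1] / [2] / [3]
  Insert 5 (step 4): P = [1, 5] / [6] / [8];  Q = [1, 4] / [2] / [3]
  Insert 3 (step 5): P = [1, 3] / [5] / [6] / [8];  Q = [1, 4] / [2] / [3] / [5]
  Insert 4 (step 6): P = [1, 3, 4] / [5] / [6] / [8];  Q = [1, 4, 6] / [2] / [3] / [5]
  Insert 7 (step 7): P = [1, 3, 4, 7] / [5] / [6] / [8];  Q = [1, 4, 6, 7] / [2] / [3] / [5]
  Insert 2 (step 8): P = [1, 2, 4, 7] / [3] / [5] / [6] / [8];  Q = [1, 4, 6, 7] / [2] / [3] / [5] / [8]
Final shape: (4, 1, 1, 1, 1).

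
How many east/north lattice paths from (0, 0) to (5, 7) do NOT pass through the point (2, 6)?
Number of paths = 680

Total paths from (0, 0) to (5, 7): C(12, 5) = 792. Paths through (2, 6): (paths (0, 0) → (2, 6)) × (paths (2, 6) → (5, 7)) = C(8, 2) · C(4, 3) = 28 · 4 = 112. Avoidance count = 792 − 112 = 680.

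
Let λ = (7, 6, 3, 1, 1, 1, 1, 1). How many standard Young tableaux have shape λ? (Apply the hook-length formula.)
# SYT of shape (7, 6, 3, 1, 1, 1, 1, 1) = 261891630

Hook-length formula: f^λ = n! / Π hook(c), product over all cells c of the Young diagram. For λ = (7, 6, 3, 1, 1, 1, 1, 1), n = 21 boxes. Hook lengths by row (left-to-right, top-to-bottom): [14, 8, 7, 5, 4, 3, 1]; [12, 6, 5, 3, 2, 1]; [8, 2, 1]; [5]; [4]; [3]; [2]; [1]. Product of hooks = 195084288000. So f^λ = 21! / 195084288000 = 51090942171709440000 / 195084288000 = 261891630.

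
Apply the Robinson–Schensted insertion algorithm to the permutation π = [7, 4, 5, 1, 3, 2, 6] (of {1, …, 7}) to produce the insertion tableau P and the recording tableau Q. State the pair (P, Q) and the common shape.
P = [1, 2, 6] / [3, 5] / [4] / [7];  Q = [1, 3, 7] / [2, 5] / [4] / [6];  common shape = (3, 2, 1, 1)

Row-insert the values π_1, π_2, … into P one at a time, bumping the leftmost entry strictly greater than the inserted value down to the next row. The recording tableau Q records, in position (i, j), the step at which that cell was added to P.
  Insert 7 (step 1): P = [7];  Q = [1]
  Insert 4 (step 2): P = [4] / [7];  Q = [1] / [2]
  Insert 5 (step 3): P = [4, 5] / [7];  Q = [1, 3] / [2]
  Insert 1 (step 4): P = [1, 5] / [4] / [7];  Q = [1, 3] / [2] / [4]
  Insert 3 (step 5): P = [1, 3] / [4, 5] / [7];  Q = [1, 3] / [2, 5] / [4]
  Insert 2 (step 6): P = [1, 2] / [3, 5] / [4] / [7];  Q = [1, 3] / [2, 5] / [4] / [6]
  Insert 6 (step 7): P = [1, 2, 6] / [3, 5] / [4] / [7];  Q = [1, 3, 7] / [2, 5] / [4] / [6]
Final shape: (3, 2, 1, 1).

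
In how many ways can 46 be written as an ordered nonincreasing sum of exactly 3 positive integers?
p(46, 3 parts) = 176

Partitions of n into exactly k parts are in bijection with partitions of n − k into at most k parts (subtract 1 from each part). So p(46, exactly 3) = p(43, parts ≤ 3). Computing via the recurrence p(m, j) = p(m, j−1) + p(m−j, j) gives 176.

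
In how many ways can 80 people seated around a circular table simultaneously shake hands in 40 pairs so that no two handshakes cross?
C_40 = 2622127042276492108820

These noncrossing handshakes are counted by the Catalan number C_n = (1/(n + 1)) · C(2n, n). For n = 40: C_40 = (1/41) · C(80, 40) = 107507208733336176461620/41 = 2622127042276492108820.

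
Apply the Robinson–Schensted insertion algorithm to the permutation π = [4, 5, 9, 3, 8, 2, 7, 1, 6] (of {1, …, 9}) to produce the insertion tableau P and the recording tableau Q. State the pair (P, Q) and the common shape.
P = [1, 5, 6] / [2, 7] / [3, 8] / [4, 9];  Q = [1, 2, 3] / [4, 5] / [6, 7] / [8, 9];  common shape = (3, 2, 2, 2)

Row-insert the values π_1, π_2, … into P one at a time, bumping the leftmost entry strictly greater than the inserted value down to the next row. The recording tableau Q records, in position (i, j), the step at which that cell was added to P.
  Insert 4 (step 1): P = [4];  Q = [1]
  Insert 5 (step 2): P = [4, 5];  Q = [1, 2]
  Insert 9 (step 3): P = [4, 5, 9];  Q = [1, 2, 3]
  Insert 3 (step 4): P = [3, 5, 9] / [4];  Q = [1, 2, 3] / [4]
  Insert 8 (step 5): P = [3, 5, 8] / [4, 9];  Q = [1, 2, 3] / [4, 5]
  Insert 2 (step 6): P = [2, 5, 8] / [3, 9] / [4];  Q = [1, 2, 3] / [4, 5] / [6]
  Insert 7 (step 7): P = [2, 5, 7] / [3, 8] / [4, 9];  Q = [1, 2, 3] / [4, 5] / [6, 7]
  Insert 1 (step 8): P = [1, 5, 7] / [2, 8] / [3, 9] / [4];  Q = [1, 2, 3] / [4, 5] / [6, 7] / [8]
  Insert 6 (step 9): P = [1, 5, 6] / [2, 7] / [3, 8] / [4, 9];  Q = [1, 2, 3] / [4, 5] / [6, 7] / [8, 9]
Final shape: (3, 2, 2, 2).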